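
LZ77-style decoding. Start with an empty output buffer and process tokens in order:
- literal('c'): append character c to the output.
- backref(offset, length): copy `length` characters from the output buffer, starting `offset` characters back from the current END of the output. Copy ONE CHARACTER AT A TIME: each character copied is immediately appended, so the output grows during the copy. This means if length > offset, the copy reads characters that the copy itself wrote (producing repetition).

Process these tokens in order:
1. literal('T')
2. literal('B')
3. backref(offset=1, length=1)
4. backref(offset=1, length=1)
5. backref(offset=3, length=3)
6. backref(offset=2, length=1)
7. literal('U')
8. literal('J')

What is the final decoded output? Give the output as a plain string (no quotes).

Token 1: literal('T'). Output: "T"
Token 2: literal('B'). Output: "TB"
Token 3: backref(off=1, len=1). Copied 'B' from pos 1. Output: "TBB"
Token 4: backref(off=1, len=1). Copied 'B' from pos 2. Output: "TBBB"
Token 5: backref(off=3, len=3). Copied 'BBB' from pos 1. Output: "TBBBBBB"
Token 6: backref(off=2, len=1). Copied 'B' from pos 5. Output: "TBBBBBBB"
Token 7: literal('U'). Output: "TBBBBBBBU"
Token 8: literal('J'). Output: "TBBBBBBBUJ"

Answer: TBBBBBBBUJ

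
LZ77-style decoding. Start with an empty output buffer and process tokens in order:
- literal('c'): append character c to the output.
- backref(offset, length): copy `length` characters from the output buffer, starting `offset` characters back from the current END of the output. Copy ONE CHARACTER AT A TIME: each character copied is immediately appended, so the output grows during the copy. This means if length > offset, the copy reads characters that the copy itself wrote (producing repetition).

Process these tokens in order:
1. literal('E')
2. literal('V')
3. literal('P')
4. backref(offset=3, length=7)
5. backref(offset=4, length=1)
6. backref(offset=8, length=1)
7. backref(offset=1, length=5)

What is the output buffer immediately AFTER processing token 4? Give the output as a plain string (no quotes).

Answer: EVPEVPEVPE

Derivation:
Token 1: literal('E'). Output: "E"
Token 2: literal('V'). Output: "EV"
Token 3: literal('P'). Output: "EVP"
Token 4: backref(off=3, len=7) (overlapping!). Copied 'EVPEVPE' from pos 0. Output: "EVPEVPEVPE"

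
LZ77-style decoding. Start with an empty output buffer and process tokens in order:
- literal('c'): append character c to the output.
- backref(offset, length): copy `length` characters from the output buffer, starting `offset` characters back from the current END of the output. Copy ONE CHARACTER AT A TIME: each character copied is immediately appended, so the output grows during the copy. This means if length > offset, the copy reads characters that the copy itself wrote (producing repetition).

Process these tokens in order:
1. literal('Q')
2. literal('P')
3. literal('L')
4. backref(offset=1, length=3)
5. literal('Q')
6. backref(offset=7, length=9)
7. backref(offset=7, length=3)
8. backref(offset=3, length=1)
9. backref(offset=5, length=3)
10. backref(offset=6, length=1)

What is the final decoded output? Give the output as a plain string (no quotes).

Token 1: literal('Q'). Output: "Q"
Token 2: literal('P'). Output: "QP"
Token 3: literal('L'). Output: "QPL"
Token 4: backref(off=1, len=3) (overlapping!). Copied 'LLL' from pos 2. Output: "QPLLLL"
Token 5: literal('Q'). Output: "QPLLLLQ"
Token 6: backref(off=7, len=9) (overlapping!). Copied 'QPLLLLQQP' from pos 0. Output: "QPLLLLQQPLLLLQQP"
Token 7: backref(off=7, len=3). Copied 'LLL' from pos 9. Output: "QPLLLLQQPLLLLQQPLLL"
Token 8: backref(off=3, len=1). Copied 'L' from pos 16. Output: "QPLLLLQQPLLLLQQPLLLL"
Token 9: backref(off=5, len=3). Copied 'PLL' from pos 15. Output: "QPLLLLQQPLLLLQQPLLLLPLL"
Token 10: backref(off=6, len=1). Copied 'L' from pos 17. Output: "QPLLLLQQPLLLLQQPLLLLPLLL"

Answer: QPLLLLQQPLLLLQQPLLLLPLLL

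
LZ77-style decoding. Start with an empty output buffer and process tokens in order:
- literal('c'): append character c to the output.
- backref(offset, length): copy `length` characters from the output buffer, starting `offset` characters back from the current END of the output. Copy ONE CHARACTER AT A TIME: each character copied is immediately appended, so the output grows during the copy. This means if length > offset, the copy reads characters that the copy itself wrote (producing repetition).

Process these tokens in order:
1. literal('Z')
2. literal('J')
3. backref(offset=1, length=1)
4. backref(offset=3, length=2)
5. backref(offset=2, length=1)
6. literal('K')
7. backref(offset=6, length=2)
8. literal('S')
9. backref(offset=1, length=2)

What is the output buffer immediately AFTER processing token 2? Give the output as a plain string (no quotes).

Token 1: literal('Z'). Output: "Z"
Token 2: literal('J'). Output: "ZJ"

Answer: ZJ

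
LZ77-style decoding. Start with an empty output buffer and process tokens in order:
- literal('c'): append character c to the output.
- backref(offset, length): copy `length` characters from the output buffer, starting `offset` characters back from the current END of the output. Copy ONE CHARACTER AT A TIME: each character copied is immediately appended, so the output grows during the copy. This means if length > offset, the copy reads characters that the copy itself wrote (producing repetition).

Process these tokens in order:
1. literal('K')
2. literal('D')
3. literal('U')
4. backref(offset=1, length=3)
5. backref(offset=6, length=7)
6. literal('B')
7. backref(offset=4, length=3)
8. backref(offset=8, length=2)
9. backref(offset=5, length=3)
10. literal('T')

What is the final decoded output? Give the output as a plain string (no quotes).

Answer: KDUUUUKDUUUUKBUUKUUUUKT

Derivation:
Token 1: literal('K'). Output: "K"
Token 2: literal('D'). Output: "KD"
Token 3: literal('U'). Output: "KDU"
Token 4: backref(off=1, len=3) (overlapping!). Copied 'UUU' from pos 2. Output: "KDUUUU"
Token 5: backref(off=6, len=7) (overlapping!). Copied 'KDUUUUK' from pos 0. Output: "KDUUUUKDUUUUK"
Token 6: literal('B'). Output: "KDUUUUKDUUUUKB"
Token 7: backref(off=4, len=3). Copied 'UUK' from pos 10. Output: "KDUUUUKDUUUUKBUUK"
Token 8: backref(off=8, len=2). Copied 'UU' from pos 9. Output: "KDUUUUKDUUUUKBUUKUU"
Token 9: backref(off=5, len=3). Copied 'UUK' from pos 14. Output: "KDUUUUKDUUUUKBUUKUUUUK"
Token 10: literal('T'). Output: "KDUUUUKDUUUUKBUUKUUUUKT"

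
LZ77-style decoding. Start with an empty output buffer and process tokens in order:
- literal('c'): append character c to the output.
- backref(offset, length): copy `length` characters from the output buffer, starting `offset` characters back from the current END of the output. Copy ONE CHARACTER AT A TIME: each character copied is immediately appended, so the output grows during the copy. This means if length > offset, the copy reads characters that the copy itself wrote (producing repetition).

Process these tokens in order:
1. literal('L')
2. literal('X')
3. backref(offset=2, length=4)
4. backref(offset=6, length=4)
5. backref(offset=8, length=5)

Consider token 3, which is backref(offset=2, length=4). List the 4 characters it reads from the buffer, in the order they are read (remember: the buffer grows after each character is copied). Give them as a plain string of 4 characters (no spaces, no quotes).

Token 1: literal('L'). Output: "L"
Token 2: literal('X'). Output: "LX"
Token 3: backref(off=2, len=4). Buffer before: "LX" (len 2)
  byte 1: read out[0]='L', append. Buffer now: "LXL"
  byte 2: read out[1]='X', append. Buffer now: "LXLX"
  byte 3: read out[2]='L', append. Buffer now: "LXLXL"
  byte 4: read out[3]='X', append. Buffer now: "LXLXLX"

Answer: LXLX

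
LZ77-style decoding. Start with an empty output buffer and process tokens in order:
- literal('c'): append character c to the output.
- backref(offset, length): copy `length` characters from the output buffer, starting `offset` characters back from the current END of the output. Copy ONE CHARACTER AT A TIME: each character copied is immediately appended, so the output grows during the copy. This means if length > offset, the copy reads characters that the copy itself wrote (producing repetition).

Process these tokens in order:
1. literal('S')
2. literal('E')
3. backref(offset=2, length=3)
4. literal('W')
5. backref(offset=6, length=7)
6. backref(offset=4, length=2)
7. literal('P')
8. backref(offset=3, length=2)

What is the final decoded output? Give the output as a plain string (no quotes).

Token 1: literal('S'). Output: "S"
Token 2: literal('E'). Output: "SE"
Token 3: backref(off=2, len=3) (overlapping!). Copied 'SES' from pos 0. Output: "SESES"
Token 4: literal('W'). Output: "SESESW"
Token 5: backref(off=6, len=7) (overlapping!). Copied 'SESESWS' from pos 0. Output: "SESESWSESESWS"
Token 6: backref(off=4, len=2). Copied 'ES' from pos 9. Output: "SESESWSESESWSES"
Token 7: literal('P'). Output: "SESESWSESESWSESP"
Token 8: backref(off=3, len=2). Copied 'ES' from pos 13. Output: "SESESWSESESWSESPES"

Answer: SESESWSESESWSESPES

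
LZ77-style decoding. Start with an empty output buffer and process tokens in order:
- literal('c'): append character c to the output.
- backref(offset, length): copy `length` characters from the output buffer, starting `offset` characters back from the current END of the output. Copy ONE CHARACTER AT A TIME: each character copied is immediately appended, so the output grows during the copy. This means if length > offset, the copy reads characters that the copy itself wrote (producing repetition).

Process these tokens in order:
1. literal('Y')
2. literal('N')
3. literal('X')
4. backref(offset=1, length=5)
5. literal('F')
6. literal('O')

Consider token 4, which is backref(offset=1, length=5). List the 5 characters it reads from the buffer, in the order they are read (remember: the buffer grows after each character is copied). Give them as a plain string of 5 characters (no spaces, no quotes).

Token 1: literal('Y'). Output: "Y"
Token 2: literal('N'). Output: "YN"
Token 3: literal('X'). Output: "YNX"
Token 4: backref(off=1, len=5). Buffer before: "YNX" (len 3)
  byte 1: read out[2]='X', append. Buffer now: "YNXX"
  byte 2: read out[3]='X', append. Buffer now: "YNXXX"
  byte 3: read out[4]='X', append. Buffer now: "YNXXXX"
  byte 4: read out[5]='X', append. Buffer now: "YNXXXXX"
  byte 5: read out[6]='X', append. Buffer now: "YNXXXXXX"

Answer: XXXXX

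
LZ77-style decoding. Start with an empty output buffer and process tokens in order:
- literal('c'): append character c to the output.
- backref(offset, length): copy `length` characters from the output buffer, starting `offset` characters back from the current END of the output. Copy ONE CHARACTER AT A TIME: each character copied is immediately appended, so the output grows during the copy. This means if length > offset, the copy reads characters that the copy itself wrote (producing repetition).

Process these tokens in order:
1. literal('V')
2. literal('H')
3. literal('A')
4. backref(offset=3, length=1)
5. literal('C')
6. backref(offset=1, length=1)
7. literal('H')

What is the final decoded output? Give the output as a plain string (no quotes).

Answer: VHAVCCH

Derivation:
Token 1: literal('V'). Output: "V"
Token 2: literal('H'). Output: "VH"
Token 3: literal('A'). Output: "VHA"
Token 4: backref(off=3, len=1). Copied 'V' from pos 0. Output: "VHAV"
Token 5: literal('C'). Output: "VHAVC"
Token 6: backref(off=1, len=1). Copied 'C' from pos 4. Output: "VHAVCC"
Token 7: literal('H'). Output: "VHAVCCH"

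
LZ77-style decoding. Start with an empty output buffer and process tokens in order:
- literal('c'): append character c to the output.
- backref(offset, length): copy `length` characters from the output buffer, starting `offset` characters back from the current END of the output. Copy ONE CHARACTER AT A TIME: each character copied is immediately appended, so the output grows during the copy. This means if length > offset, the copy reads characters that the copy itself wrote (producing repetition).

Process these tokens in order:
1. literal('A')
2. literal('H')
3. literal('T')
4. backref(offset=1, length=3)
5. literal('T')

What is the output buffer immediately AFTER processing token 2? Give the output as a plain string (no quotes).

Answer: AH

Derivation:
Token 1: literal('A'). Output: "A"
Token 2: literal('H'). Output: "AH"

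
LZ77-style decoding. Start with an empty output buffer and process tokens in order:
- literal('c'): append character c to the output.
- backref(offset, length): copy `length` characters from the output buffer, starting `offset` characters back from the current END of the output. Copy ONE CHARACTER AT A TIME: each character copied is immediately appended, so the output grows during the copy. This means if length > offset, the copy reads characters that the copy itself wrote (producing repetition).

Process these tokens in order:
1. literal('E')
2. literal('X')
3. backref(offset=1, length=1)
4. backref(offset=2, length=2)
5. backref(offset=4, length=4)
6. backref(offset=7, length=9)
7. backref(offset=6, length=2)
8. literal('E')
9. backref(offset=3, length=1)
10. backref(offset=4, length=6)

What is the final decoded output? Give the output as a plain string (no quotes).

Answer: EXXXXXXXXXXXXXXXXXXXEXXXEXXX

Derivation:
Token 1: literal('E'). Output: "E"
Token 2: literal('X'). Output: "EX"
Token 3: backref(off=1, len=1). Copied 'X' from pos 1. Output: "EXX"
Token 4: backref(off=2, len=2). Copied 'XX' from pos 1. Output: "EXXXX"
Token 5: backref(off=4, len=4). Copied 'XXXX' from pos 1. Output: "EXXXXXXXX"
Token 6: backref(off=7, len=9) (overlapping!). Copied 'XXXXXXXXX' from pos 2. Output: "EXXXXXXXXXXXXXXXXX"
Token 7: backref(off=6, len=2). Copied 'XX' from pos 12. Output: "EXXXXXXXXXXXXXXXXXXX"
Token 8: literal('E'). Output: "EXXXXXXXXXXXXXXXXXXXE"
Token 9: backref(off=3, len=1). Copied 'X' from pos 18. Output: "EXXXXXXXXXXXXXXXXXXXEX"
Token 10: backref(off=4, len=6) (overlapping!). Copied 'XXEXXX' from pos 18. Output: "EXXXXXXXXXXXXXXXXXXXEXXXEXXX"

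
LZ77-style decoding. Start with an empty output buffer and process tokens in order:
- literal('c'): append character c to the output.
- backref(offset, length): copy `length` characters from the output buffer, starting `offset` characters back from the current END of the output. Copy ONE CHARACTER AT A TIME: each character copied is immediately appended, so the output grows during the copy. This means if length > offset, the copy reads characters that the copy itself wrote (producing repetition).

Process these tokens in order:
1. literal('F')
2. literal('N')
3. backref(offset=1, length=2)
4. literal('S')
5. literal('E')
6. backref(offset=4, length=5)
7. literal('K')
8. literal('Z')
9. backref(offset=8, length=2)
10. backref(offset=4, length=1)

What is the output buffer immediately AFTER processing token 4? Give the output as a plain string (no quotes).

Token 1: literal('F'). Output: "F"
Token 2: literal('N'). Output: "FN"
Token 3: backref(off=1, len=2) (overlapping!). Copied 'NN' from pos 1. Output: "FNNN"
Token 4: literal('S'). Output: "FNNNS"

Answer: FNNNS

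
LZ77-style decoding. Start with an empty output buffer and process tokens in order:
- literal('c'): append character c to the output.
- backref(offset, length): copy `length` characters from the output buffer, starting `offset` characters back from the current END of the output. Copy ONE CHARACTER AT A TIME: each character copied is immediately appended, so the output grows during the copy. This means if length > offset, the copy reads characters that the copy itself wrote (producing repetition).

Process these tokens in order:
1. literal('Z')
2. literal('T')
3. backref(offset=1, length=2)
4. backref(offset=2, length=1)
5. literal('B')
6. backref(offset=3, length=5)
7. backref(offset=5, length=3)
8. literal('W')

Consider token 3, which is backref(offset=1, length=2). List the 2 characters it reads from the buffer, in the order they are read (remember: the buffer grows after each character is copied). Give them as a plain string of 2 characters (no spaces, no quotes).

Answer: TT

Derivation:
Token 1: literal('Z'). Output: "Z"
Token 2: literal('T'). Output: "ZT"
Token 3: backref(off=1, len=2). Buffer before: "ZT" (len 2)
  byte 1: read out[1]='T', append. Buffer now: "ZTT"
  byte 2: read out[2]='T', append. Buffer now: "ZTTT"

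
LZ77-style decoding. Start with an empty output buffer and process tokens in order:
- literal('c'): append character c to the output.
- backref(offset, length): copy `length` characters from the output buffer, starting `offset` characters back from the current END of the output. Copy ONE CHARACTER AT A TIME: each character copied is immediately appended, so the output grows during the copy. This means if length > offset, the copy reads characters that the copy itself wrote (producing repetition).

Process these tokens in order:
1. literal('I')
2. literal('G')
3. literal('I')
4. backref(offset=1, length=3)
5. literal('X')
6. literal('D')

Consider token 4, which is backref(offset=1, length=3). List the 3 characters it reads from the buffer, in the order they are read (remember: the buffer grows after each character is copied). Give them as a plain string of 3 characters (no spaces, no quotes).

Answer: III

Derivation:
Token 1: literal('I'). Output: "I"
Token 2: literal('G'). Output: "IG"
Token 3: literal('I'). Output: "IGI"
Token 4: backref(off=1, len=3). Buffer before: "IGI" (len 3)
  byte 1: read out[2]='I', append. Buffer now: "IGII"
  byte 2: read out[3]='I', append. Buffer now: "IGIII"
  byte 3: read out[4]='I', append. Buffer now: "IGIIII"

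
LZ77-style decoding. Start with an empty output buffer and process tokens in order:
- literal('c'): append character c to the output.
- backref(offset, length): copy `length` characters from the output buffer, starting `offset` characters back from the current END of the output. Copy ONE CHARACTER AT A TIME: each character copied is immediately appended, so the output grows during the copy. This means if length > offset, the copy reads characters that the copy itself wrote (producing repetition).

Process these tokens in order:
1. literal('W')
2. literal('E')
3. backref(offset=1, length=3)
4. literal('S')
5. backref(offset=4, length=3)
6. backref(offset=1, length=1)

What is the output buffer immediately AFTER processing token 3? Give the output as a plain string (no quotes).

Token 1: literal('W'). Output: "W"
Token 2: literal('E'). Output: "WE"
Token 3: backref(off=1, len=3) (overlapping!). Copied 'EEE' from pos 1. Output: "WEEEE"

Answer: WEEEE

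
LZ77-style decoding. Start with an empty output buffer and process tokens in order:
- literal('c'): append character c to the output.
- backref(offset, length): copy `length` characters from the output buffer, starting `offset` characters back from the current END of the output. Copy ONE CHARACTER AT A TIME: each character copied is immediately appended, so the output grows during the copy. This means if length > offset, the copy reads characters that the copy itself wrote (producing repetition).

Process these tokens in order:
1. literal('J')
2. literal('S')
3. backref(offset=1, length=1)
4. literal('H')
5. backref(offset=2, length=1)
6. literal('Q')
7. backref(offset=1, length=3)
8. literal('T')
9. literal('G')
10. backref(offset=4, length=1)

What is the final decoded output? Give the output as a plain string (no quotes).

Answer: JSSHSQQQQTGQ

Derivation:
Token 1: literal('J'). Output: "J"
Token 2: literal('S'). Output: "JS"
Token 3: backref(off=1, len=1). Copied 'S' from pos 1. Output: "JSS"
Token 4: literal('H'). Output: "JSSH"
Token 5: backref(off=2, len=1). Copied 'S' from pos 2. Output: "JSSHS"
Token 6: literal('Q'). Output: "JSSHSQ"
Token 7: backref(off=1, len=3) (overlapping!). Copied 'QQQ' from pos 5. Output: "JSSHSQQQQ"
Token 8: literal('T'). Output: "JSSHSQQQQT"
Token 9: literal('G'). Output: "JSSHSQQQQTG"
Token 10: backref(off=4, len=1). Copied 'Q' from pos 7. Output: "JSSHSQQQQTGQ"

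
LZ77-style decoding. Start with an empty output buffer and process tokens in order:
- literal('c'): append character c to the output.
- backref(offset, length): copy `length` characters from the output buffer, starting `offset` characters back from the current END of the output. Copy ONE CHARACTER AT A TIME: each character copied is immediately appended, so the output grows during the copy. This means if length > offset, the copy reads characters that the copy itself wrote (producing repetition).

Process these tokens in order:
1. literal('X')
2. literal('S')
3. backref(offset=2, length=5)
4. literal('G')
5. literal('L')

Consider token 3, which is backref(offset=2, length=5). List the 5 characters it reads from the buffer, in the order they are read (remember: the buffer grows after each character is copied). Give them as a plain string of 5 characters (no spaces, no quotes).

Answer: XSXSX

Derivation:
Token 1: literal('X'). Output: "X"
Token 2: literal('S'). Output: "XS"
Token 3: backref(off=2, len=5). Buffer before: "XS" (len 2)
  byte 1: read out[0]='X', append. Buffer now: "XSX"
  byte 2: read out[1]='S', append. Buffer now: "XSXS"
  byte 3: read out[2]='X', append. Buffer now: "XSXSX"
  byte 4: read out[3]='S', append. Buffer now: "XSXSXS"
  byte 5: read out[4]='X', append. Buffer now: "XSXSXSX"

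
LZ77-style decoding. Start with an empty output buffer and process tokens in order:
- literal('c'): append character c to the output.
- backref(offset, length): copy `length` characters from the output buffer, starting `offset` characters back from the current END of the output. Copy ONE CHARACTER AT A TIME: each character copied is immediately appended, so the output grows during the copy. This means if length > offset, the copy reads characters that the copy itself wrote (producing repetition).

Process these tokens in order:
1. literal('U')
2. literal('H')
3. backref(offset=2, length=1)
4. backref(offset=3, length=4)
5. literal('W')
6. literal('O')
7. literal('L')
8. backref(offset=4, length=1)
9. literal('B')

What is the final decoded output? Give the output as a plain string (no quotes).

Answer: UHUUHUUWOLUB

Derivation:
Token 1: literal('U'). Output: "U"
Token 2: literal('H'). Output: "UH"
Token 3: backref(off=2, len=1). Copied 'U' from pos 0. Output: "UHU"
Token 4: backref(off=3, len=4) (overlapping!). Copied 'UHUU' from pos 0. Output: "UHUUHUU"
Token 5: literal('W'). Output: "UHUUHUUW"
Token 6: literal('O'). Output: "UHUUHUUWO"
Token 7: literal('L'). Output: "UHUUHUUWOL"
Token 8: backref(off=4, len=1). Copied 'U' from pos 6. Output: "UHUUHUUWOLU"
Token 9: literal('B'). Output: "UHUUHUUWOLUB"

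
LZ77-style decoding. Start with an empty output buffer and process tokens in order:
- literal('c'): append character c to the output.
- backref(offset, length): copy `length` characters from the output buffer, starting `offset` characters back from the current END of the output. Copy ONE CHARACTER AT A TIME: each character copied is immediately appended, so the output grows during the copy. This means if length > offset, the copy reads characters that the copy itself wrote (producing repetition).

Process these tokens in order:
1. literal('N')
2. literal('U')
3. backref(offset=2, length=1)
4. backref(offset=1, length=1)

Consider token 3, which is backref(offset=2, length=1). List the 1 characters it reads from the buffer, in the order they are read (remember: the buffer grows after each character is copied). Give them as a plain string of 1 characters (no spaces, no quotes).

Answer: N

Derivation:
Token 1: literal('N'). Output: "N"
Token 2: literal('U'). Output: "NU"
Token 3: backref(off=2, len=1). Buffer before: "NU" (len 2)
  byte 1: read out[0]='N', append. Buffer now: "NUN"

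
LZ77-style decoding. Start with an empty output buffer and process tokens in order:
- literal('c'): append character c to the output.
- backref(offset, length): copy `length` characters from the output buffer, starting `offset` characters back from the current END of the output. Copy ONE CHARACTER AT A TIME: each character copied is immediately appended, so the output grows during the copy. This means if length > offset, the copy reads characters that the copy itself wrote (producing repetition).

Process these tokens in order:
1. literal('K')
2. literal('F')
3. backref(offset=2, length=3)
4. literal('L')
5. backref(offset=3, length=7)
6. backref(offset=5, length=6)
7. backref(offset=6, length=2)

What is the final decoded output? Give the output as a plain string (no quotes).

Token 1: literal('K'). Output: "K"
Token 2: literal('F'). Output: "KF"
Token 3: backref(off=2, len=3) (overlapping!). Copied 'KFK' from pos 0. Output: "KFKFK"
Token 4: literal('L'). Output: "KFKFKL"
Token 5: backref(off=3, len=7) (overlapping!). Copied 'FKLFKLF' from pos 3. Output: "KFKFKLFKLFKLF"
Token 6: backref(off=5, len=6) (overlapping!). Copied 'LFKLFL' from pos 8. Output: "KFKFKLFKLFKLFLFKLFL"
Token 7: backref(off=6, len=2). Copied 'LF' from pos 13. Output: "KFKFKLFKLFKLFLFKLFLLF"

Answer: KFKFKLFKLFKLFLFKLFLLF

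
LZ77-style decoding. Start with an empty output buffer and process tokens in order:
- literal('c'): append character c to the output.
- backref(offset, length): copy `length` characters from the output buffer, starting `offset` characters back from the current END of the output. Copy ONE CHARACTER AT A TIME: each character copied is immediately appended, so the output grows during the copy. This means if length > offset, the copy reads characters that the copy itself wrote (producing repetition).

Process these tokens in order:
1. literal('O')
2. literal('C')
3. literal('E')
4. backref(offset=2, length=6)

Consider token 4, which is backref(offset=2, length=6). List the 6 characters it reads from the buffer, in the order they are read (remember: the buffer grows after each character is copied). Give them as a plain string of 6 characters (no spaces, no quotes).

Token 1: literal('O'). Output: "O"
Token 2: literal('C'). Output: "OC"
Token 3: literal('E'). Output: "OCE"
Token 4: backref(off=2, len=6). Buffer before: "OCE" (len 3)
  byte 1: read out[1]='C', append. Buffer now: "OCEC"
  byte 2: read out[2]='E', append. Buffer now: "OCECE"
  byte 3: read out[3]='C', append. Buffer now: "OCECEC"
  byte 4: read out[4]='E', append. Buffer now: "OCECECE"
  byte 5: read out[5]='C', append. Buffer now: "OCECECEC"
  byte 6: read out[6]='E', append. Buffer now: "OCECECECE"

Answer: CECECE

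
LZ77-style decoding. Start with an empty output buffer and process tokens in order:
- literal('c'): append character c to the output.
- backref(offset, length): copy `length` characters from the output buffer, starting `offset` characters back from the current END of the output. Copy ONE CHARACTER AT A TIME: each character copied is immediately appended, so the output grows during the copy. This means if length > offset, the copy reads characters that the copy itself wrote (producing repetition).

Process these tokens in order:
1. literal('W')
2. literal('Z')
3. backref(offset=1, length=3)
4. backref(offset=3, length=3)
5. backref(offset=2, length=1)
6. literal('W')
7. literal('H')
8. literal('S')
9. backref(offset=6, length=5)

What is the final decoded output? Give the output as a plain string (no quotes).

Answer: WZZZZZZZZWHSZZZWH

Derivation:
Token 1: literal('W'). Output: "W"
Token 2: literal('Z'). Output: "WZ"
Token 3: backref(off=1, len=3) (overlapping!). Copied 'ZZZ' from pos 1. Output: "WZZZZ"
Token 4: backref(off=3, len=3). Copied 'ZZZ' from pos 2. Output: "WZZZZZZZ"
Token 5: backref(off=2, len=1). Copied 'Z' from pos 6. Output: "WZZZZZZZZ"
Token 6: literal('W'). Output: "WZZZZZZZZW"
Token 7: literal('H'). Output: "WZZZZZZZZWH"
Token 8: literal('S'). Output: "WZZZZZZZZWHS"
Token 9: backref(off=6, len=5). Copied 'ZZZWH' from pos 6. Output: "WZZZZZZZZWHSZZZWH"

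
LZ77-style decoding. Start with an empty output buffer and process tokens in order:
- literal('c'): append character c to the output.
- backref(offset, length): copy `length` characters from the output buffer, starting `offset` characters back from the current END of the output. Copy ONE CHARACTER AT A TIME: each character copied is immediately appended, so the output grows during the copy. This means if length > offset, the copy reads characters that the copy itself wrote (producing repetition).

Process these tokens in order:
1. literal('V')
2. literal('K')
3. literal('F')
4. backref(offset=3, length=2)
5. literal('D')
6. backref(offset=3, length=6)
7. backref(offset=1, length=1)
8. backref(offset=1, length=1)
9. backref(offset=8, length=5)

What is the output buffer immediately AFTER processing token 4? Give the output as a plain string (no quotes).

Answer: VKFVK

Derivation:
Token 1: literal('V'). Output: "V"
Token 2: literal('K'). Output: "VK"
Token 3: literal('F'). Output: "VKF"
Token 4: backref(off=3, len=2). Copied 'VK' from pos 0. Output: "VKFVK"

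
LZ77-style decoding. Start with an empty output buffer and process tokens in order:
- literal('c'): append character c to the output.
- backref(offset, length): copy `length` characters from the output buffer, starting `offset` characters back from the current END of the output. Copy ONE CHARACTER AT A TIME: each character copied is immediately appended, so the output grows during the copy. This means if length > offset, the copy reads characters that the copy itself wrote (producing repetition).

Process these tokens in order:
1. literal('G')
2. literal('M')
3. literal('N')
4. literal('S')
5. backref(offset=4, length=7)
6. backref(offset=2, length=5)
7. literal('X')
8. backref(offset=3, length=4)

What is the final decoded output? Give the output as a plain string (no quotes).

Answer: GMNSGMNSGMNMNMNMXNMXN

Derivation:
Token 1: literal('G'). Output: "G"
Token 2: literal('M'). Output: "GM"
Token 3: literal('N'). Output: "GMN"
Token 4: literal('S'). Output: "GMNS"
Token 5: backref(off=4, len=7) (overlapping!). Copied 'GMNSGMN' from pos 0. Output: "GMNSGMNSGMN"
Token 6: backref(off=2, len=5) (overlapping!). Copied 'MNMNM' from pos 9. Output: "GMNSGMNSGMNMNMNM"
Token 7: literal('X'). Output: "GMNSGMNSGMNMNMNMX"
Token 8: backref(off=3, len=4) (overlapping!). Copied 'NMXN' from pos 14. Output: "GMNSGMNSGMNMNMNMXNMXN"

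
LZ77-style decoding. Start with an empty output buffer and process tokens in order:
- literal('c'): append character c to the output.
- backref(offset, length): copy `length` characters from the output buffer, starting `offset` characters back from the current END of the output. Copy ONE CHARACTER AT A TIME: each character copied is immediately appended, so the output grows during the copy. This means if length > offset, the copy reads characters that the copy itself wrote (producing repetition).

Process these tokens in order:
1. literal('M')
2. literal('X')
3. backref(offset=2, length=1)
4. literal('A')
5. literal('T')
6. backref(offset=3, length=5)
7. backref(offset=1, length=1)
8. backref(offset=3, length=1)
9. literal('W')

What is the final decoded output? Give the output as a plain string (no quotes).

Token 1: literal('M'). Output: "M"
Token 2: literal('X'). Output: "MX"
Token 3: backref(off=2, len=1). Copied 'M' from pos 0. Output: "MXM"
Token 4: literal('A'). Output: "MXMA"
Token 5: literal('T'). Output: "MXMAT"
Token 6: backref(off=3, len=5) (overlapping!). Copied 'MATMA' from pos 2. Output: "MXMATMATMA"
Token 7: backref(off=1, len=1). Copied 'A' from pos 9. Output: "MXMATMATMAA"
Token 8: backref(off=3, len=1). Copied 'M' from pos 8. Output: "MXMATMATMAAM"
Token 9: literal('W'). Output: "MXMATMATMAAMW"

Answer: MXMATMATMAAMW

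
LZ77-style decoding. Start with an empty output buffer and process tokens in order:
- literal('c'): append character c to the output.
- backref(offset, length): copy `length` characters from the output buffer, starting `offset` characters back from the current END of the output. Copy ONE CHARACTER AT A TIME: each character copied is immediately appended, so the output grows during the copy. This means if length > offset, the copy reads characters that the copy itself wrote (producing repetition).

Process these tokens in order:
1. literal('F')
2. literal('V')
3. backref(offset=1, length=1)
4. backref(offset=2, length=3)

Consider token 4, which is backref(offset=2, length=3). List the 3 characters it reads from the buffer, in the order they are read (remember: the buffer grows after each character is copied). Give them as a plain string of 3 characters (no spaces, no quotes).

Answer: VVV

Derivation:
Token 1: literal('F'). Output: "F"
Token 2: literal('V'). Output: "FV"
Token 3: backref(off=1, len=1). Copied 'V' from pos 1. Output: "FVV"
Token 4: backref(off=2, len=3). Buffer before: "FVV" (len 3)
  byte 1: read out[1]='V', append. Buffer now: "FVVV"
  byte 2: read out[2]='V', append. Buffer now: "FVVVV"
  byte 3: read out[3]='V', append. Buffer now: "FVVVVV"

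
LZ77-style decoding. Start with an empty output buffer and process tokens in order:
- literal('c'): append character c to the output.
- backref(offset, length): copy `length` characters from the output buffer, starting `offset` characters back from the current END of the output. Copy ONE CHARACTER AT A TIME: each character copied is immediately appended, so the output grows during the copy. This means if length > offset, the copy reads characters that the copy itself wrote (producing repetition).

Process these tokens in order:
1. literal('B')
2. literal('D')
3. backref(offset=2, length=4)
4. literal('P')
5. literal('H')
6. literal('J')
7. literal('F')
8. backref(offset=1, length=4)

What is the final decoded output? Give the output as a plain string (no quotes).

Token 1: literal('B'). Output: "B"
Token 2: literal('D'). Output: "BD"
Token 3: backref(off=2, len=4) (overlapping!). Copied 'BDBD' from pos 0. Output: "BDBDBD"
Token 4: literal('P'). Output: "BDBDBDP"
Token 5: literal('H'). Output: "BDBDBDPH"
Token 6: literal('J'). Output: "BDBDBDPHJ"
Token 7: literal('F'). Output: "BDBDBDPHJF"
Token 8: backref(off=1, len=4) (overlapping!). Copied 'FFFF' from pos 9. Output: "BDBDBDPHJFFFFF"

Answer: BDBDBDPHJFFFFF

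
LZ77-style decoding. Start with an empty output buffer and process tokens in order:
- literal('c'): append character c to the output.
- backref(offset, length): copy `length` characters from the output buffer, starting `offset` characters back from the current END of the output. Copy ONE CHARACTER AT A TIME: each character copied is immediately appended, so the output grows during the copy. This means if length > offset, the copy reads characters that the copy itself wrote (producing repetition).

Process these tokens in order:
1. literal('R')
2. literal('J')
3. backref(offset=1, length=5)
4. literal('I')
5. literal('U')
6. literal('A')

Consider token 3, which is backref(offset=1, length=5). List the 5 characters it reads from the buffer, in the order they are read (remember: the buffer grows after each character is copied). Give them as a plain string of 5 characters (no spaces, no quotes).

Token 1: literal('R'). Output: "R"
Token 2: literal('J'). Output: "RJ"
Token 3: backref(off=1, len=5). Buffer before: "RJ" (len 2)
  byte 1: read out[1]='J', append. Buffer now: "RJJ"
  byte 2: read out[2]='J', append. Buffer now: "RJJJ"
  byte 3: read out[3]='J', append. Buffer now: "RJJJJ"
  byte 4: read out[4]='J', append. Buffer now: "RJJJJJ"
  byte 5: read out[5]='J', append. Buffer now: "RJJJJJJ"

Answer: JJJJJ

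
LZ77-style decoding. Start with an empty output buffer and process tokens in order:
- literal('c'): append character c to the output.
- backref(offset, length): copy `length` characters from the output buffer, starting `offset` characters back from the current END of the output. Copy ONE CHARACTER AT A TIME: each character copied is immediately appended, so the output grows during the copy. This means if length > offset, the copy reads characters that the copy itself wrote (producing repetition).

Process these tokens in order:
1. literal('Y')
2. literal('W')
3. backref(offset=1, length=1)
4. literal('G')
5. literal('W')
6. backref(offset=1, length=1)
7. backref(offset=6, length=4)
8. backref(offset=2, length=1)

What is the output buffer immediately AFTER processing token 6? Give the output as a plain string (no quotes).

Token 1: literal('Y'). Output: "Y"
Token 2: literal('W'). Output: "YW"
Token 3: backref(off=1, len=1). Copied 'W' from pos 1. Output: "YWW"
Token 4: literal('G'). Output: "YWWG"
Token 5: literal('W'). Output: "YWWGW"
Token 6: backref(off=1, len=1). Copied 'W' from pos 4. Output: "YWWGWW"

Answer: YWWGWW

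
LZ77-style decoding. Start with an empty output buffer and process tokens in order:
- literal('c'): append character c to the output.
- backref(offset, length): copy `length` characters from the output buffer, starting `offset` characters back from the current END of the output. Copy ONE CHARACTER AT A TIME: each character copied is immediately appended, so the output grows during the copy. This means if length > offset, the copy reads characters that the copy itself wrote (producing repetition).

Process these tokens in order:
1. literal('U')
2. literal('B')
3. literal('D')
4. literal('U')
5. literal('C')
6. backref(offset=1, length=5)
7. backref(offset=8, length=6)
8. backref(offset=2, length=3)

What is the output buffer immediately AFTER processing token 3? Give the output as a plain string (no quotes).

Answer: UBD

Derivation:
Token 1: literal('U'). Output: "U"
Token 2: literal('B'). Output: "UB"
Token 3: literal('D'). Output: "UBD"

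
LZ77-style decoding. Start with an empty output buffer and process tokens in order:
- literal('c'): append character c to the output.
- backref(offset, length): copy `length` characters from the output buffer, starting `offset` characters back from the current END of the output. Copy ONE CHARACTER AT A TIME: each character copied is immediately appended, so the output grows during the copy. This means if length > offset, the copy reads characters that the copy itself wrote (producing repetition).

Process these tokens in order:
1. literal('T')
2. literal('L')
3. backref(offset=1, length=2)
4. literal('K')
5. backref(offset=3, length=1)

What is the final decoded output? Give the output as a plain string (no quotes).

Token 1: literal('T'). Output: "T"
Token 2: literal('L'). Output: "TL"
Token 3: backref(off=1, len=2) (overlapping!). Copied 'LL' from pos 1. Output: "TLLL"
Token 4: literal('K'). Output: "TLLLK"
Token 5: backref(off=3, len=1). Copied 'L' from pos 2. Output: "TLLLKL"

Answer: TLLLKL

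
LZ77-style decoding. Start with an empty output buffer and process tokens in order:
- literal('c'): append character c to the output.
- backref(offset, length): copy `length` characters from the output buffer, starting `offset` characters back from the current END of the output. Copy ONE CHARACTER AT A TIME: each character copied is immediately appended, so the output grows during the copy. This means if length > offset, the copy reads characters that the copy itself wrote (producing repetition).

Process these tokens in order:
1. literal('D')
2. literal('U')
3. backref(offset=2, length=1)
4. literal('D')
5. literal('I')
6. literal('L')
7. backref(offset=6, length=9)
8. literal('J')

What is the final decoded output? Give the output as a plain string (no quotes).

Token 1: literal('D'). Output: "D"
Token 2: literal('U'). Output: "DU"
Token 3: backref(off=2, len=1). Copied 'D' from pos 0. Output: "DUD"
Token 4: literal('D'). Output: "DUDD"
Token 5: literal('I'). Output: "DUDDI"
Token 6: literal('L'). Output: "DUDDIL"
Token 7: backref(off=6, len=9) (overlapping!). Copied 'DUDDILDUD' from pos 0. Output: "DUDDILDUDDILDUD"
Token 8: literal('J'). Output: "DUDDILDUDDILDUDJ"

Answer: DUDDILDUDDILDUDJ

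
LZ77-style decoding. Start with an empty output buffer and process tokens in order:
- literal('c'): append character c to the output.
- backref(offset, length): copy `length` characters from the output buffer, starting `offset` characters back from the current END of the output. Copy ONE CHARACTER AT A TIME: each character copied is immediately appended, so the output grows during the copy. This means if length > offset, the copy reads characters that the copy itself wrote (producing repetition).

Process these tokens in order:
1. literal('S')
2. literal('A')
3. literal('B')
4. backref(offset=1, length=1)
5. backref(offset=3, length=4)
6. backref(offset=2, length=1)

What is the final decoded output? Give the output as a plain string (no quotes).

Token 1: literal('S'). Output: "S"
Token 2: literal('A'). Output: "SA"
Token 3: literal('B'). Output: "SAB"
Token 4: backref(off=1, len=1). Copied 'B' from pos 2. Output: "SABB"
Token 5: backref(off=3, len=4) (overlapping!). Copied 'ABBA' from pos 1. Output: "SABBABBA"
Token 6: backref(off=2, len=1). Copied 'B' from pos 6. Output: "SABBABBAB"

Answer: SABBABBAB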